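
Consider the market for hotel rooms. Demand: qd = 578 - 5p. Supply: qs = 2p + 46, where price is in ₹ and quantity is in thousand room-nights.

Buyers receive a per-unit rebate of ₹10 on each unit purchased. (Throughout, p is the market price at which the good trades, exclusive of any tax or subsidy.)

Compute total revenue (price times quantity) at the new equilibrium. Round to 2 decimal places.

17650.04

Initially, 578 - 5p = 2p + 46, so 532 = 7p and p = 76, q = 198.
Since buyers' out-of-pocket price is the market price minus the rebate, the effective demand curve becomes qd = 628 - 5p.
Equate the new curves: 628 - 5p = 2p + 46, giving 582 = 7p, p = 582/7 ≈ 83.1429, q = 1486/7 ≈ 212.2857.
New expenditure = 83.1429 × 212.2857 = 17650.04.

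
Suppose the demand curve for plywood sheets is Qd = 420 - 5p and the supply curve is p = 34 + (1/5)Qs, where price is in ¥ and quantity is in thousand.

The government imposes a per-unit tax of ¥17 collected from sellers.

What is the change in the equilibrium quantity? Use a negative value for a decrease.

Original equilibrium: 420 - 5p = 5p - 170 gives 590 = 10p, so p = 59 and Q = 125.
Since sellers keep the price net of the tax, the effective supply curve becomes Qs = 5p - 255.
Equate the new curves: 420 - 5p = 5p - 255, giving 675 = 10p, p = 67.5, Q = 82.5.
ΔQ = 82.5 − 125 = -42.5.

-42.5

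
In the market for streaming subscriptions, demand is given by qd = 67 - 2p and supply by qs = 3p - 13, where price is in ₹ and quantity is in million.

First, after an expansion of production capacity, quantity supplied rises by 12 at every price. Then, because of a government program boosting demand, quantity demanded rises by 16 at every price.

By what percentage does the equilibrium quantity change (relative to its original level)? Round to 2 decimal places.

+41.14

Original equilibrium: 67 - 2p = 3p - 13 gives 80 = 5p, so p = 16 and q = 35.
The new curves are qd = 83 - 2p (demand) and qs = 3p - 1 (supply).
Equate the new curves: 83 - 2p = 3p - 1, giving 84 = 5p, p = 16.8, q = 49.4.
%Δq = (49.4 − 35) / 35 × 100 = +41.14%.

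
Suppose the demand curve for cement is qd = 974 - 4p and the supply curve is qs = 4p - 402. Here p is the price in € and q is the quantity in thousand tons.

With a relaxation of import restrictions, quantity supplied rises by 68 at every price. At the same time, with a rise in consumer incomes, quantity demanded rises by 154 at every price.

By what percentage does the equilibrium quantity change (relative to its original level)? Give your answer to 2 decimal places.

Before the shock: 974 - 4p = 4p - 402 ⇒ 1376 = 8p ⇒ p = 172, q = 286.
The new curves are qd = 1128 - 4p (demand) and qs = 4p - 334 (supply).
Clearing the new market: 1128 - 4p = 4p - 334, so p = 182.75 and q = 397.
%Δq = (397 − 286) / 286 × 100 = +38.81%.

+38.81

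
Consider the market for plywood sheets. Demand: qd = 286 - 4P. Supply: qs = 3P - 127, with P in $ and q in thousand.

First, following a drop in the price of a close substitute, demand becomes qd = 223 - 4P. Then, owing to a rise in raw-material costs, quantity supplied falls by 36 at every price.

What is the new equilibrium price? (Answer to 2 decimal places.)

Original equilibrium: 286 - 4P = 3P - 127 gives 413 = 7P, so P = 59 and q = 50.
The shock moves the curves to qd = 223 - 4P and qs = 3P - 163.
New equilibrium: 223 - 4P = 3P - 163 ⇒ 386 = 7P ⇒ P = 386/7 ≈ 55.1429, q = 17/7 ≈ 2.4286.

55.14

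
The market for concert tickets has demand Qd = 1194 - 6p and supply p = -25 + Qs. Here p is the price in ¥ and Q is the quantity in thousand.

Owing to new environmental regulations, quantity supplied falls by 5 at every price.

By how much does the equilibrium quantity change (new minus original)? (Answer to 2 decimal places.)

Initially, 1194 - 6p = p + 25, so 1169 = 7p and p = 167, Q = 192.
The new curves are Qd = 1194 - 6p (demand) and Qs = p + 20 (supply).
New equilibrium: 1194 - 6p = p + 20 ⇒ 1174 = 7p ⇒ p = 1174/7 ≈ 167.7143, Q = 1314/7 ≈ 187.7143.
ΔQ = 187.7143 − 192 = -4.29.

-4.29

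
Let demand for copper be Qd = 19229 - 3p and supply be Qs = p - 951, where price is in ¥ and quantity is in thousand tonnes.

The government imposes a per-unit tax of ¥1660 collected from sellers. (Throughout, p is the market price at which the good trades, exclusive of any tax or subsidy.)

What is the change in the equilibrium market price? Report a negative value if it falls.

+415

Before the shock: 19229 - 3p = p - 951 ⇒ 20180 = 4p ⇒ p = 5045, Q = 4094.
Since sellers keep the price net of the tax, the effective supply curve becomes Qs = p - 2611.
New equilibrium: 19229 - 3p = p - 2611 ⇒ 21840 = 4p ⇒ p = 5460, Q = 2849.
Δp = 5460 − 5045 = +415.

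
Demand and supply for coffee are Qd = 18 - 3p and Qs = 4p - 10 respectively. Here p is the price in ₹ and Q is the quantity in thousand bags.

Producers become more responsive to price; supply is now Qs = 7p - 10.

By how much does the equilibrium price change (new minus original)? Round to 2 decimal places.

-1.20

Before the shock: 18 - 3p = 4p - 10 ⇒ 28 = 7p ⇒ p = 4, Q = 6.
The new curves are Qd = 18 - 3p (demand) and Qs = 7p - 10 (supply).
Clearing the new market: 18 - 3p = 7p - 10, so p = 2.8 and Q = 9.6.
Δp = 2.8 − 4 = -1.20.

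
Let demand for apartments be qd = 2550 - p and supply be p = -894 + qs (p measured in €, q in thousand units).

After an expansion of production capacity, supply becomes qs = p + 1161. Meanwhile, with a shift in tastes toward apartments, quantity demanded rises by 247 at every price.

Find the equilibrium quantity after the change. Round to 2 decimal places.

1979.00

Solve the original market: 2550 - p = p + 894, hence p = 828 and q = 1722.
The shock moves the curves to qd = 2797 - p and qs = p + 1161.
New equilibrium: 2797 - p = p + 1161 ⇒ 1636 = 2p ⇒ p = 818, q = 1979.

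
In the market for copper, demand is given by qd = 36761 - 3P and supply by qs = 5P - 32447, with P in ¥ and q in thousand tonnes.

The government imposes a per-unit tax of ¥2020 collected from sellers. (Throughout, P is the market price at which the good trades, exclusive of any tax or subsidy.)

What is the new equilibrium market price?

Solve the original market: 36761 - 3P = 5P - 32447, hence P = 8651 and q = 10808.
Since sellers keep the price net of the tax, the effective supply curve becomes qs = 5P - 42547.
New equilibrium: 36761 - 3P = 5P - 42547 ⇒ 79308 = 8P ⇒ P = 9913.5, q = 7020.5.

9913.5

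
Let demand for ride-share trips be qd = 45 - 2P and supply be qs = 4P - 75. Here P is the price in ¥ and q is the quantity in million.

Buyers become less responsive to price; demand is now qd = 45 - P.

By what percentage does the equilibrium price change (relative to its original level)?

+20

Original equilibrium: 45 - 2P = 4P - 75 gives 120 = 6P, so P = 20 and q = 5.
After the shift, demand is qd = 45 - P and supply is qs = 4P - 75.
Setting them equal: 45 - P = 4P - 75 → 120 = 5P, so P = 24 and q = 21.
%ΔP = (24 − 20) / 20 × 100 = +20%.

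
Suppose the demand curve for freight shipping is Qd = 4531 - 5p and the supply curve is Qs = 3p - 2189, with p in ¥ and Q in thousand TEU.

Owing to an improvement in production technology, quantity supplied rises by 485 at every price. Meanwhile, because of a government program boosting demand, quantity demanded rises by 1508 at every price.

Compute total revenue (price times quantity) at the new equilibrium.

Solve the original market: 4531 - 5p = 3p - 2189, hence p = 840 and Q = 331.
With the change applied: demand Qd = 6039 - 5p, supply Qs = 3p - 1704.
Setting them equal: 6039 - 5p = 3p - 1704 → 7743 = 8p, so p = 967.875 and Q = 1199.625.
New expenditure = 967.875 × 1199.625 = 1161087.046875.

1161087.046875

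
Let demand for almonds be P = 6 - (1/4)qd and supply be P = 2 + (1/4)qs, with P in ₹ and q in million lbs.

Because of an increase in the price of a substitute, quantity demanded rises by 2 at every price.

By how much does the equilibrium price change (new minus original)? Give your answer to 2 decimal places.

Solve the original market: 24 - 4P = 4P - 8, hence P = 4 and q = 8.
With the change applied: demand qd = 26 - 4P, supply qs = 4P - 8.
Equate the new curves: 26 - 4P = 4P - 8, giving 34 = 8P, P = 4.25, q = 9.
ΔP = 4.25 − 4 = +0.25.

+0.25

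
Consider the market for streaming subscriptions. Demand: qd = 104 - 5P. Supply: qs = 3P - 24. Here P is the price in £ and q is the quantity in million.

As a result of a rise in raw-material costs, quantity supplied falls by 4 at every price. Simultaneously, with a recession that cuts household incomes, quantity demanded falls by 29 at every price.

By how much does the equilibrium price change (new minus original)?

-3.125

Before the shock: 104 - 5P = 3P - 24 ⇒ 128 = 8P ⇒ P = 16, q = 24.
The shock moves the curves to qd = 75 - 5P and qs = 3P - 28.
New equilibrium: 75 - 5P = 3P - 28 ⇒ 103 = 8P ⇒ P = 12.875, q = 10.625.
ΔP = 12.875 − 16 = -3.125.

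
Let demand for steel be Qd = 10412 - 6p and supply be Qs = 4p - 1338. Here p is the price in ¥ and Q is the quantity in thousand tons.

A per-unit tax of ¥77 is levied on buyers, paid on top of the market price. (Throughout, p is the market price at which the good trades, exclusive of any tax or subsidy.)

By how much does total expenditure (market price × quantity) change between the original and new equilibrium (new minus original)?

Solve the original market: 10412 - 6p = 4p - 1338, hence p = 1175 and Q = 3362.
Since buyers pay the price plus the tax, the effective demand curve becomes Qd = 9950 - 6p.
New equilibrium: 9950 - 6p = 4p - 1338 ⇒ 11288 = 10p ⇒ p = 1128.8, Q = 3177.2.
Expenditure moves from 1175×3362 = 3950350 to 1128.8×3177.2 = 3586423.36; change = -363926.64.

-363926.64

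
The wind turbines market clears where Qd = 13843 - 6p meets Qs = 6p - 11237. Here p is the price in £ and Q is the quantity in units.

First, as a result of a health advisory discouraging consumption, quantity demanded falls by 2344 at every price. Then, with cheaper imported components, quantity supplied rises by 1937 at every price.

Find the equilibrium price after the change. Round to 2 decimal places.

Initially, 13843 - 6p = 6p - 11237, so 25080 = 12p and p = 2090, Q = 1303.
With the change applied: demand Qd = 11499 - 6p, supply Qs = 6p - 9300.
Equate the new curves: 11499 - 6p = 6p - 9300, giving 20799 = 12p, p = 1733.25, Q = 1099.5.

1733.25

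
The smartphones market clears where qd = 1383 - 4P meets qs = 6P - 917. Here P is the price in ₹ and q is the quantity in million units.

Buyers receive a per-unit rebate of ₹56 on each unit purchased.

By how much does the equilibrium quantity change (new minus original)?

Original equilibrium: 1383 - 4P = 6P - 917 gives 2300 = 10P, so P = 230 and q = 463.
Since buyers' out-of-pocket price is the market price minus the rebate, the effective demand curve becomes qd = 1607 - 4P.
Clearing the new market: 1607 - 4P = 6P - 917, so P = 252.4 and q = 597.4.
Δq = 597.4 − 463 = +134.4.

+134.4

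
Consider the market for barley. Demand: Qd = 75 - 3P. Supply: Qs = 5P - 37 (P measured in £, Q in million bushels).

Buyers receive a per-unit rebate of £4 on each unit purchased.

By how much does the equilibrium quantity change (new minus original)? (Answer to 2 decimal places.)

Solve the original market: 75 - 3P = 5P - 37, hence P = 14 and Q = 33.
Since buyers' out-of-pocket price is the market price minus the rebate, the effective demand curve becomes Qd = 87 - 3P.
New equilibrium: 87 - 3P = 5P - 37 ⇒ 124 = 8P ⇒ P = 15.5, Q = 40.5.
ΔQ = 40.5 − 33 = +7.50.

+7.50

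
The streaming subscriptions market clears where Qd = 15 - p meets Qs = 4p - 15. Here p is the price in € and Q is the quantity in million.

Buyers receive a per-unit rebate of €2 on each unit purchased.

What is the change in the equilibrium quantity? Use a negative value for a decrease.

+1.6

Initially, 15 - p = 4p - 15, so 30 = 5p and p = 6, Q = 9.
Since buyers' out-of-pocket price is the market price minus the rebate, the effective demand curve becomes Qd = 17 - p.
New equilibrium: 17 - p = 4p - 15 ⇒ 32 = 5p ⇒ p = 6.4, Q = 10.6.
ΔQ = 10.6 − 9 = +1.6.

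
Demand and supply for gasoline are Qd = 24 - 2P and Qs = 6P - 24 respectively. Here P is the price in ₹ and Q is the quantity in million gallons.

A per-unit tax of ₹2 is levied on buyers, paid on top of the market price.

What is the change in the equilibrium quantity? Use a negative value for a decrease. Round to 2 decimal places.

-3.00

Original equilibrium: 24 - 2P = 6P - 24 gives 48 = 8P, so P = 6 and Q = 12.
Since buyers pay the price plus the tax, the effective demand curve becomes Qd = 20 - 2P.
Equate the new curves: 20 - 2P = 6P - 24, giving 44 = 8P, P = 5.5, Q = 9.
ΔQ = 9 − 12 = -3.00.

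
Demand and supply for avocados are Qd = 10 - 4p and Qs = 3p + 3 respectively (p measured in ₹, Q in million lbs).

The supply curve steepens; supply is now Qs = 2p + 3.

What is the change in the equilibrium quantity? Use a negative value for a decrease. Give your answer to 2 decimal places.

Before the shock: 10 - 4p = 3p + 3 ⇒ 7 = 7p ⇒ p = 1, Q = 6.
After the shift, demand is Qd = 10 - 4p and supply is Qs = 2p + 3.
Equate the new curves: 10 - 4p = 2p + 3, giving 7 = 6p, p = 7/6 ≈ 1.1667, Q = 16/3 ≈ 5.3333.
ΔQ = 5.3333 − 6 = -0.67.

-0.67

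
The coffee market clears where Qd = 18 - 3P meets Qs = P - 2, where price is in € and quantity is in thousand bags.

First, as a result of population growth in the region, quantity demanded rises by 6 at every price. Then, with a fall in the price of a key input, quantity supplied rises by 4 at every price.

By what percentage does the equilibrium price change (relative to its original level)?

Solve the original market: 18 - 3P = P - 2, hence P = 5 and Q = 3.
With the change applied: demand Qd = 24 - 3P, supply Qs = P + 2.
Equate the new curves: 24 - 3P = P + 2, giving 22 = 4P, P = 5.5, Q = 7.5.
%ΔP = (5.5 − 5) / 5 × 100 = +10%.

+10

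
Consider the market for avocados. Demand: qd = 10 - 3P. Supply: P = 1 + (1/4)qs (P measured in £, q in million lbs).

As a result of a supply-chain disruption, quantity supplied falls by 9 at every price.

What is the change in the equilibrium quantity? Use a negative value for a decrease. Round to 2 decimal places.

Original equilibrium: 10 - 3P = 4P - 4 gives 14 = 7P, so P = 2 and q = 4.
With the change applied: demand qd = 10 - 3P, supply qs = 4P - 13.
Setting them equal: 10 - 3P = 4P - 13 → 23 = 7P, so P = 23/7 ≈ 3.2857 and q = 1/7 ≈ 0.1429.
Δq = 0.1429 − 4 = -3.86.

-3.86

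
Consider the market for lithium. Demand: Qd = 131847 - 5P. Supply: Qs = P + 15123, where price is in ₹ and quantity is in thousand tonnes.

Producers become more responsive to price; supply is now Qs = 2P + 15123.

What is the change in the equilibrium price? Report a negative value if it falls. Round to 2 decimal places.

Initially, 131847 - 5P = P + 15123, so 116724 = 6P and P = 19454, Q = 34577.
The shock moves the curves to Qd = 131847 - 5P and Qs = 2P + 15123.
Clearing the new market: 131847 - 5P = 2P + 15123, so P = 116724/7 ≈ 16674.8571 and Q = 339309/7 ≈ 48472.7143.
ΔP = 16674.8571 − 19454 = -2779.14.

-2779.14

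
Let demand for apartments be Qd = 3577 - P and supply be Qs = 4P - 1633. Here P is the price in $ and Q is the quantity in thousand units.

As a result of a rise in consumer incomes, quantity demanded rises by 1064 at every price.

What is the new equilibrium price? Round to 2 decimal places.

1254.80

Initially, 3577 - P = 4P - 1633, so 5210 = 5P and P = 1042, Q = 2535.
The new curves are Qd = 4641 - P (demand) and Qs = 4P - 1633 (supply).
Setting them equal: 4641 - P = 4P - 1633 → 6274 = 5P, so P = 1254.8 and Q = 3386.2.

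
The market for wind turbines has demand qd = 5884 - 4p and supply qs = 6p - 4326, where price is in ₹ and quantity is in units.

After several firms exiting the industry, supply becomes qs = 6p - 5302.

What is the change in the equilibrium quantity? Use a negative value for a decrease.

Original equilibrium: 5884 - 4p = 6p - 4326 gives 10210 = 10p, so p = 1021 and q = 1800.
The new curves are qd = 5884 - 4p (demand) and qs = 6p - 5302 (supply).
Equate the new curves: 5884 - 4p = 6p - 5302, giving 11186 = 10p, p = 1118.6, q = 1409.6.
Δq = 1409.6 − 1800 = -390.4.

-390.4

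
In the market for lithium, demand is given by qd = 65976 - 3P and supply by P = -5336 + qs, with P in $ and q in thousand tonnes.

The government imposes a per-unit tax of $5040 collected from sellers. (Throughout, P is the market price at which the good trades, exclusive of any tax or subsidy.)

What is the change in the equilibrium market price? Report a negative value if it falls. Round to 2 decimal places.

+1260.00

Solve the original market: 65976 - 3P = P + 5336, hence P = 15160 and q = 20496.
Since sellers keep the price net of the tax, the effective supply curve becomes qs = P + 296.
New equilibrium: 65976 - 3P = P + 296 ⇒ 65680 = 4P ⇒ P = 16420, q = 16716.
ΔP = 16420 − 15160 = +1260.00.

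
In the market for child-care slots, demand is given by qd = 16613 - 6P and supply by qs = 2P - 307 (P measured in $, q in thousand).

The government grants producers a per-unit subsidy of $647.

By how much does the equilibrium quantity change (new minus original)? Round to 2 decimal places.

Initially, 16613 - 6P = 2P - 307, so 16920 = 8P and P = 2115, q = 3923.
Since sellers receive the price plus the subsidy, the effective supply curve becomes qs = 2P + 987.
Equate the new curves: 16613 - 6P = 2P + 987, giving 15626 = 8P, P = 1953.25, q = 4893.5.
Δq = 4893.5 − 3923 = +970.50.

+970.50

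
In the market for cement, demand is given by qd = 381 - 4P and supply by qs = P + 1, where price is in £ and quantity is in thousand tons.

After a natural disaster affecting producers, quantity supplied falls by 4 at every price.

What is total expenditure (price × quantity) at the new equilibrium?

Before the shock: 381 - 4P = P + 1 ⇒ 380 = 5P ⇒ P = 76, q = 77.
With the change applied: demand qd = 381 - 4P, supply qs = P - 3.
New equilibrium: 381 - 4P = P - 3 ⇒ 384 = 5P ⇒ P = 76.8, q = 73.8.
New expenditure = 76.8 × 73.8 = 5667.84.

5667.84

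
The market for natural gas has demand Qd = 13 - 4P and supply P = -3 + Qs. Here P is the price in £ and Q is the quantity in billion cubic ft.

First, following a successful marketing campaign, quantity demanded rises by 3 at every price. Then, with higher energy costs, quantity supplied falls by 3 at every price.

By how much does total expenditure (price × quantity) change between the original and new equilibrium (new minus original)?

+0.24

Original equilibrium: 13 - 4P = P + 3 gives 10 = 5P, so P = 2 and Q = 5.
The new curves are Qd = 16 - 4P (demand) and Qs = P (supply).
New equilibrium: 16 - 4P = P ⇒ 16 = 5P ⇒ P = 3.2, Q = 3.2.
Expenditure moves from 2×5 = 10 to 3.2×3.2 = 10.24; change = +0.24.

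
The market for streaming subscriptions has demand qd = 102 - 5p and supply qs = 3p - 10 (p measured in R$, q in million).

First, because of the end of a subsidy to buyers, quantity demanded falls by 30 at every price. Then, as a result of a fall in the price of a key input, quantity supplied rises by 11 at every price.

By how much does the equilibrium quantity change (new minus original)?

-4.375

Original equilibrium: 102 - 5p = 3p - 10 gives 112 = 8p, so p = 14 and q = 32.
The shock moves the curves to qd = 72 - 5p and qs = 3p + 1.
Setting them equal: 72 - 5p = 3p + 1 → 71 = 8p, so p = 8.875 and q = 27.625.
Δq = 27.625 − 32 = -4.375.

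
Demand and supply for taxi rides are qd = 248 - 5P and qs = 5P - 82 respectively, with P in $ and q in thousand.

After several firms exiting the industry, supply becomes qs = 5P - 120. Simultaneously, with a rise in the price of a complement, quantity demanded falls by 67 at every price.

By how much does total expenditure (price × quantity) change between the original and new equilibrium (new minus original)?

-1820.95

Initially, 248 - 5P = 5P - 82, so 330 = 10P and P = 33, q = 83.
The new curves are qd = 181 - 5P (demand) and qs = 5P - 120 (supply).
Clearing the new market: 181 - 5P = 5P - 120, so P = 30.1 and q = 30.5.
Expenditure moves from 33×83 = 2739 to 30.1×30.5 = 918.05; change = -1820.95.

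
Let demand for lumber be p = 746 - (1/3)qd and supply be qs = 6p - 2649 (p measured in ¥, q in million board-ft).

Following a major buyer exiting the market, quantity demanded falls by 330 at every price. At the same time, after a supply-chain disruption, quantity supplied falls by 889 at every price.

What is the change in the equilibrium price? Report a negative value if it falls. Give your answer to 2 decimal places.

Solve the original market: 2238 - 3p = 6p - 2649, hence p = 543 and q = 609.
With the change applied: demand qd = 1908 - 3p, supply qs = 6p - 3538.
New equilibrium: 1908 - 3p = 6p - 3538 ⇒ 5446 = 9p ⇒ p = 5446/9 ≈ 605.1111, q = 278/3 ≈ 92.6667.
Δp = 605.1111 − 543 = +62.11.

+62.11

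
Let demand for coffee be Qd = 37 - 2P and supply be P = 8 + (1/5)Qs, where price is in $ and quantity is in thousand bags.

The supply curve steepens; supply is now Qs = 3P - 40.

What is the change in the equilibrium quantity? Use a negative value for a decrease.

Before the shock: 37 - 2P = 5P - 40 ⇒ 77 = 7P ⇒ P = 11, Q = 15.
After the shift, demand is Qd = 37 - 2P and supply is Qs = 3P - 40.
New equilibrium: 37 - 2P = 3P - 40 ⇒ 77 = 5P ⇒ P = 15.4, Q = 6.2.
ΔQ = 6.2 − 15 = -8.8.

-8.8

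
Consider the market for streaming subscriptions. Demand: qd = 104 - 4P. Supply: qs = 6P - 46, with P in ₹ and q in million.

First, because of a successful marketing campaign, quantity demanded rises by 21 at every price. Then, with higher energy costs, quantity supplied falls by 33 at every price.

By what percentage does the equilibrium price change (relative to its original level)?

Initially, 104 - 4P = 6P - 46, so 150 = 10P and P = 15, q = 44.
The shock moves the curves to qd = 125 - 4P and qs = 6P - 79.
Equate the new curves: 125 - 4P = 6P - 79, giving 204 = 10P, P = 20.4, q = 43.4.
%ΔP = (20.4 − 15) / 15 × 100 = +36%.

+36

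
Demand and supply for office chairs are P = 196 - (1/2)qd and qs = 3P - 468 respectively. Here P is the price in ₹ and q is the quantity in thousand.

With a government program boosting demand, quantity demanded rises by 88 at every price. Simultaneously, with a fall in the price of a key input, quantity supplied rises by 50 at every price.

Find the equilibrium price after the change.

Initially, 392 - 2P = 3P - 468, so 860 = 5P and P = 172, q = 48.
With the change applied: demand qd = 480 - 2P, supply qs = 3P - 418.
New equilibrium: 480 - 2P = 3P - 418 ⇒ 898 = 5P ⇒ P = 179.6, q = 120.8.

179.6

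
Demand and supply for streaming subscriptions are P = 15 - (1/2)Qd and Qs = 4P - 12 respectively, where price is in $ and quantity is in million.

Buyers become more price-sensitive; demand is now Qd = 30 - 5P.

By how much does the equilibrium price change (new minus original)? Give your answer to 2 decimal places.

Initially, 30 - 2P = 4P - 12, so 42 = 6P and P = 7, Q = 16.
The shock moves the curves to Qd = 30 - 5P and Qs = 4P - 12.
New equilibrium: 30 - 5P = 4P - 12 ⇒ 42 = 9P ⇒ P = 14/3 ≈ 4.6667, Q = 20/3 ≈ 6.6667.
ΔP = 4.6667 − 7 = -2.33.

-2.33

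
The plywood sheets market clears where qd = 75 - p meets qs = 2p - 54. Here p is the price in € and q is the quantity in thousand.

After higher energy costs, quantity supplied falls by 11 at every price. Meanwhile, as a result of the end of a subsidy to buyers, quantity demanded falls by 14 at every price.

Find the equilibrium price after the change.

Solve the original market: 75 - p = 2p - 54, hence p = 43 and q = 32.
After the shift, demand is qd = 61 - p and supply is qs = 2p - 65.
Clearing the new market: 61 - p = 2p - 65, so p = 42 and q = 19.

42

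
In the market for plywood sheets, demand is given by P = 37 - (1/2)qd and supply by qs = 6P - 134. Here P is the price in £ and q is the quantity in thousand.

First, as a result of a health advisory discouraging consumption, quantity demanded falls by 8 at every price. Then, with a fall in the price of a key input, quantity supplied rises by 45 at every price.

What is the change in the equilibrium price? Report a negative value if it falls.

-6.625

Before the shock: 74 - 2P = 6P - 134 ⇒ 208 = 8P ⇒ P = 26, q = 22.
The new curves are qd = 66 - 2P (demand) and qs = 6P - 89 (supply).
Setting them equal: 66 - 2P = 6P - 89 → 155 = 8P, so P = 19.375 and q = 27.25.
ΔP = 19.375 − 26 = -6.625.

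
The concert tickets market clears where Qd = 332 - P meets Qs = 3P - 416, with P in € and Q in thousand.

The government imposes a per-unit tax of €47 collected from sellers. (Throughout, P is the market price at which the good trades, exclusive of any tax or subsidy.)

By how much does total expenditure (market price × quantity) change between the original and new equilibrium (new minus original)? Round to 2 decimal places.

Solve the original market: 332 - P = 3P - 416, hence P = 187 and Q = 145.
Since sellers keep the price net of the tax, the effective supply curve becomes Qs = 3P - 557.
New equilibrium: 332 - P = 3P - 557 ⇒ 889 = 4P ⇒ P = 222.25, Q = 109.75.
Expenditure moves from 187×145 = 27115 to 222.25×109.75 = 24391.9375; change = -2723.06.

-2723.06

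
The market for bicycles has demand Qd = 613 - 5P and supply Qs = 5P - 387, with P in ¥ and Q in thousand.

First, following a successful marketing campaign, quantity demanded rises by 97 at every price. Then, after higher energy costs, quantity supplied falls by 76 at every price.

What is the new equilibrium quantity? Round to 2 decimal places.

123.50

Initially, 613 - 5P = 5P - 387, so 1000 = 10P and P = 100, Q = 113.
The shock moves the curves to Qd = 710 - 5P and Qs = 5P - 463.
Clearing the new market: 710 - 5P = 5P - 463, so P = 117.3 and Q = 123.5.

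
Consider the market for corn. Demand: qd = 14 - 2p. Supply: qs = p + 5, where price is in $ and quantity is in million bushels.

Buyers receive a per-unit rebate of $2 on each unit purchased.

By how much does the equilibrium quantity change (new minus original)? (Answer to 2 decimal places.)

+1.33

Before the shock: 14 - 2p = p + 5 ⇒ 9 = 3p ⇒ p = 3, q = 8.
Since buyers' out-of-pocket price is the market price minus the rebate, the effective demand curve becomes qd = 18 - 2p.
New equilibrium: 18 - 2p = p + 5 ⇒ 13 = 3p ⇒ p = 13/3 ≈ 4.3333, q = 28/3 ≈ 9.3333.
Δq = 9.3333 − 8 = +1.33.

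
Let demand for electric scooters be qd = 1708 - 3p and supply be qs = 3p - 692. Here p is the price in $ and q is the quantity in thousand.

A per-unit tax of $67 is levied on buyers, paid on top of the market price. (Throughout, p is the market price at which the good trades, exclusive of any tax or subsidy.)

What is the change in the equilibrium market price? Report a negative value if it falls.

Solve the original market: 1708 - 3p = 3p - 692, hence p = 400 and q = 508.
Since buyers pay the price plus the tax, the effective demand curve becomes qd = 1507 - 3p.
New equilibrium: 1507 - 3p = 3p - 692 ⇒ 2199 = 6p ⇒ p = 366.5, q = 407.5.
Δp = 366.5 − 400 = -33.5.

-33.5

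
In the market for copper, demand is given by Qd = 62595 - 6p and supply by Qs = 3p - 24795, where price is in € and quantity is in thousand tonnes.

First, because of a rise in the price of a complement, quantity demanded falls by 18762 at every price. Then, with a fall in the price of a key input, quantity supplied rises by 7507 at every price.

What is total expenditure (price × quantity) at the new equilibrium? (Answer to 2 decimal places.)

Original equilibrium: 62595 - 6p = 3p - 24795 gives 87390 = 9p, so p = 9710 and Q = 4335.
The shock moves the curves to Qd = 43833 - 6p and Qs = 3p - 17288.
Setting them equal: 43833 - 6p = 3p - 17288 → 61121 = 9p, so p = 61121/9 ≈ 6791.2222 and Q = 9257/3 ≈ 3085.6667.
New expenditure = 6791.2222 × 3085.6667 = 20955448.04.

20955448.04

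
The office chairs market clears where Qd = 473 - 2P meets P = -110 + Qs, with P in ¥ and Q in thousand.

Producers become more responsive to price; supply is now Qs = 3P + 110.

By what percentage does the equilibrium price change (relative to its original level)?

-40

Solve the original market: 473 - 2P = P + 110, hence P = 121 and Q = 231.
After the shift, demand is Qd = 473 - 2P and supply is Qs = 3P + 110.
Equate the new curves: 473 - 2P = 3P + 110, giving 363 = 5P, P = 72.6, Q = 327.8.
%ΔP = (72.6 − 121) / 121 × 100 = -40%.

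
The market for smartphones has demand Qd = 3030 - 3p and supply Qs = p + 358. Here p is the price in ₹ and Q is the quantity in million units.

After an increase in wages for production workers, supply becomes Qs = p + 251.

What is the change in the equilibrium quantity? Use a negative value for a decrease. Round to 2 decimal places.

-80.25

Before the shock: 3030 - 3p = p + 358 ⇒ 2672 = 4p ⇒ p = 668, Q = 1026.
With the change applied: demand Qd = 3030 - 3p, supply Qs = p + 251.
Clearing the new market: 3030 - 3p = p + 251, so p = 694.75 and Q = 945.75.
ΔQ = 945.75 − 1026 = -80.25.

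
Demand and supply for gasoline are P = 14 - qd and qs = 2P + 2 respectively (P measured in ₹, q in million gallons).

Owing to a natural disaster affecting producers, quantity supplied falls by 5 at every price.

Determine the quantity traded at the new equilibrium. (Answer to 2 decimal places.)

Initially, 14 - P = 2P + 2, so 12 = 3P and P = 4, q = 10.
After the shift, demand is qd = 14 - P and supply is qs = 2P - 3.
Equate the new curves: 14 - P = 2P - 3, giving 17 = 3P, P = 17/3 ≈ 5.6667, q = 25/3 ≈ 8.3333.

8.33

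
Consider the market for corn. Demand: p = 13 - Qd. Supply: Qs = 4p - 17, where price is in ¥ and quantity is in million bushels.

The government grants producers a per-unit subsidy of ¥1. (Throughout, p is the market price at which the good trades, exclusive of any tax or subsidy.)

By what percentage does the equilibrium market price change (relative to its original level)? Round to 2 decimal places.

Original equilibrium: 13 - p = 4p - 17 gives 30 = 5p, so p = 6 and Q = 7.
Since sellers receive the price plus the subsidy, the effective supply curve becomes Qs = 4p - 13.
Setting them equal: 13 - p = 4p - 13 → 26 = 5p, so p = 5.2 and Q = 7.8.
%Δp = (5.2 − 6) / 6 × 100 = -13.33%.

-13.33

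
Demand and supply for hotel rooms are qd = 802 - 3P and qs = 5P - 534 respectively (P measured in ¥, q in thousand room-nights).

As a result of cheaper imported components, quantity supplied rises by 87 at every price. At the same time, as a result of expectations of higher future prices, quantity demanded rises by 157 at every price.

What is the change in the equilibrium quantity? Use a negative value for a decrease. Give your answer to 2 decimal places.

+130.75

Before the shock: 802 - 3P = 5P - 534 ⇒ 1336 = 8P ⇒ P = 167, q = 301.
With the change applied: demand qd = 959 - 3P, supply qs = 5P - 447.
Equate the new curves: 959 - 3P = 5P - 447, giving 1406 = 8P, P = 175.75, q = 431.75.
Δq = 431.75 − 301 = +130.75.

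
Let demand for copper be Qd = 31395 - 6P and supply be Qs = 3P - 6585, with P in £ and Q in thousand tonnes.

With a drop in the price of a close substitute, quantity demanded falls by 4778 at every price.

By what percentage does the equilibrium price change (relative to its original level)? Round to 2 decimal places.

-12.58

Original equilibrium: 31395 - 6P = 3P - 6585 gives 37980 = 9P, so P = 4220 and Q = 6075.
With the change applied: demand Qd = 26617 - 6P, supply Qs = 3P - 6585.
Equate the new curves: 26617 - 6P = 3P - 6585, giving 33202 = 9P, P = 33202/9 ≈ 3689.1111, Q = 13447/3 ≈ 4482.3333.
%ΔP = (3689.1111 − 4220) / 4220 × 100 = -12.58%.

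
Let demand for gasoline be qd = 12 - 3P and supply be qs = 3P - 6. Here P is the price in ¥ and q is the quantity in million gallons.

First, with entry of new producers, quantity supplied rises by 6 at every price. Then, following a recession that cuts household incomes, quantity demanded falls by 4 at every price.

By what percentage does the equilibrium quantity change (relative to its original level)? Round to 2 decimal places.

+33.33

Original equilibrium: 12 - 3P = 3P - 6 gives 18 = 6P, so P = 3 and q = 3.
The new curves are qd = 8 - 3P (demand) and qs = 3P (supply).
New equilibrium: 8 - 3P = 3P ⇒ 8 = 6P ⇒ P = 4/3 ≈ 1.3333, q = 4.
%Δq = (4 − 3) / 3 × 100 = +33.33%.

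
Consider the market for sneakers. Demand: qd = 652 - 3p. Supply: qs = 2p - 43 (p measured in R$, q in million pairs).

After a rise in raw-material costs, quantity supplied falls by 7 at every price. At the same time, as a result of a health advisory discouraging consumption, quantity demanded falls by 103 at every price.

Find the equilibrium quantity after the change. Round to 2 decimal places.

Original equilibrium: 652 - 3p = 2p - 43 gives 695 = 5p, so p = 139 and q = 235.
The new curves are qd = 549 - 3p (demand) and qs = 2p - 50 (supply).
Clearing the new market: 549 - 3p = 2p - 50, so p = 119.8 and q = 189.6.

189.60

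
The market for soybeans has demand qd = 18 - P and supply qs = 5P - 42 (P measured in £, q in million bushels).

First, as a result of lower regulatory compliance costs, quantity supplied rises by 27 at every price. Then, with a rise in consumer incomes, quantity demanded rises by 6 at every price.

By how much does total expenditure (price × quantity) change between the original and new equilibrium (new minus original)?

Original equilibrium: 18 - P = 5P - 42 gives 60 = 6P, so P = 10 and q = 8.
The shock moves the curves to qd = 24 - P and qs = 5P - 15.
Equate the new curves: 24 - P = 5P - 15, giving 39 = 6P, P = 6.5, q = 17.5.
Expenditure moves from 10×8 = 80 to 6.5×17.5 = 113.75; change = +33.75.

+33.75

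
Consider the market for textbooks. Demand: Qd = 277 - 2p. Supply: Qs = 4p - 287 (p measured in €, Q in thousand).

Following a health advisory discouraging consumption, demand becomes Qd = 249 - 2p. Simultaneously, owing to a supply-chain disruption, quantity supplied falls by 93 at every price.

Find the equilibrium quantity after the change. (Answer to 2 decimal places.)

Initially, 277 - 2p = 4p - 287, so 564 = 6p and p = 94, Q = 89.
After the shift, demand is Qd = 249 - 2p and supply is Qs = 4p - 380.
Clearing the new market: 249 - 2p = 4p - 380, so p = 629/6 ≈ 104.8333 and Q = 118/3 ≈ 39.3333.

39.33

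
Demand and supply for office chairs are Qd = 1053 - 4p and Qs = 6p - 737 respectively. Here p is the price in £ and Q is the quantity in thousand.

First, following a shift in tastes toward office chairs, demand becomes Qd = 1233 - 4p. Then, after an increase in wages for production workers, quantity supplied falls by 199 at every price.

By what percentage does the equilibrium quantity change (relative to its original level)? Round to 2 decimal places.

Original equilibrium: 1053 - 4p = 6p - 737 gives 1790 = 10p, so p = 179 and Q = 337.
The shock moves the curves to Qd = 1233 - 4p and Qs = 6p - 936.
Setting them equal: 1233 - 4p = 6p - 936 → 2169 = 10p, so p = 216.9 and Q = 365.4.
%ΔQ = (365.4 − 337) / 337 × 100 = +8.43%.

+8.43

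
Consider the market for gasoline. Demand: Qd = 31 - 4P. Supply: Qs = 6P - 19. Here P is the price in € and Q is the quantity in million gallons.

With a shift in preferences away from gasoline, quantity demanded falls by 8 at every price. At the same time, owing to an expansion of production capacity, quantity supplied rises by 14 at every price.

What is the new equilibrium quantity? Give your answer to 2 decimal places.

Initially, 31 - 4P = 6P - 19, so 50 = 10P and P = 5, Q = 11.
After the shift, demand is Qd = 23 - 4P and supply is Qs = 6P - 5.
Equate the new curves: 23 - 4P = 6P - 5, giving 28 = 10P, P = 2.8, Q = 11.8.

11.80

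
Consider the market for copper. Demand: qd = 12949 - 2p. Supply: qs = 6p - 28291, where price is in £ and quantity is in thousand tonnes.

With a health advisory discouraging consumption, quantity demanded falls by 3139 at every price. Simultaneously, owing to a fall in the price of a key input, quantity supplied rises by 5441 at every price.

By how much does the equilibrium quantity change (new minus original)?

Before the shock: 12949 - 2p = 6p - 28291 ⇒ 41240 = 8p ⇒ p = 5155, q = 2639.
The new curves are qd = 9810 - 2p (demand) and qs = 6p - 22850 (supply).
Clearing the new market: 9810 - 2p = 6p - 22850, so p = 4082.5 and q = 1645.
Δq = 1645 − 2639 = -994.

-994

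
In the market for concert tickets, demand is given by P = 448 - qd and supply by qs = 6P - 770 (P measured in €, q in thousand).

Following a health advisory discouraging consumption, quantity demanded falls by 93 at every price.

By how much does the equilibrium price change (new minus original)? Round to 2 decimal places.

Initially, 448 - P = 6P - 770, so 1218 = 7P and P = 174, q = 274.
With the change applied: demand qd = 355 - P, supply qs = 6P - 770.
Setting them equal: 355 - P = 6P - 770 → 1125 = 7P, so P = 1125/7 ≈ 160.7143 and q = 1360/7 ≈ 194.2857.
ΔP = 160.7143 − 174 = -13.29.

-13.29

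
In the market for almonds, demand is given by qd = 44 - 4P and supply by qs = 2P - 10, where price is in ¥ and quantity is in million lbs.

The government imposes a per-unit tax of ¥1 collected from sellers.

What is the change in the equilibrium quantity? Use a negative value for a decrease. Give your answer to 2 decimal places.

Original equilibrium: 44 - 4P = 2P - 10 gives 54 = 6P, so P = 9 and q = 8.
Since sellers keep the price net of the tax, the effective supply curve becomes qs = 2P - 12.
Setting them equal: 44 - 4P = 2P - 12 → 56 = 6P, so P = 28/3 ≈ 9.3333 and q = 20/3 ≈ 6.6667.
Δq = 6.6667 − 8 = -1.33.

-1.33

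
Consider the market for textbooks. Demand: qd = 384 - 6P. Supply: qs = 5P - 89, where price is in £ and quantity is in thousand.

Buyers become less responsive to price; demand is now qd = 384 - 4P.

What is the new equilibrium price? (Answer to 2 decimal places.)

52.56

Initially, 384 - 6P = 5P - 89, so 473 = 11P and P = 43, q = 126.
The new curves are qd = 384 - 4P (demand) and qs = 5P - 89 (supply).
Equate the new curves: 384 - 4P = 5P - 89, giving 473 = 9P, P = 473/9 ≈ 52.5556, q = 1564/9 ≈ 173.7778.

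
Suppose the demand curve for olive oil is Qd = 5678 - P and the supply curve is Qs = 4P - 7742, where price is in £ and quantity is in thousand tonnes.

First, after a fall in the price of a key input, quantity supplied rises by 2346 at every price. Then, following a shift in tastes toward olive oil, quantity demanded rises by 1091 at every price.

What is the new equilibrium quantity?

Initially, 5678 - P = 4P - 7742, so 13420 = 5P and P = 2684, Q = 2994.
The new curves are Qd = 6769 - P (demand) and Qs = 4P - 5396 (supply).
New equilibrium: 6769 - P = 4P - 5396 ⇒ 12165 = 5P ⇒ P = 2433, Q = 4336.

4336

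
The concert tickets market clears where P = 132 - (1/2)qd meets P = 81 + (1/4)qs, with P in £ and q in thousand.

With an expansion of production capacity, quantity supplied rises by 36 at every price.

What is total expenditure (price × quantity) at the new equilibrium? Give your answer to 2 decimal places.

Initially, 264 - 2P = 4P - 324, so 588 = 6P and P = 98, q = 68.
With the change applied: demand qd = 264 - 2P, supply qs = 4P - 288.
New equilibrium: 264 - 2P = 4P - 288 ⇒ 552 = 6P ⇒ P = 92, q = 80.
New expenditure = 92 × 80 = 7360.00.

7360.00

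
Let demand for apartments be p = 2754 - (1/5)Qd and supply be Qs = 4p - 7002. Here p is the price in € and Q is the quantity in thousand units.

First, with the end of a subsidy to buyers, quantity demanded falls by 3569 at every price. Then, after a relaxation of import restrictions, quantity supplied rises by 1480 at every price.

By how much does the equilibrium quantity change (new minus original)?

Solve the original market: 13770 - 5p = 4p - 7002, hence p = 2308 and Q = 2230.
The shock moves the curves to Qd = 10201 - 5p and Qs = 4p - 5522.
Clearing the new market: 10201 - 5p = 4p - 5522, so p = 1747 and Q = 1466.
ΔQ = 1466 − 2230 = -764.

-764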